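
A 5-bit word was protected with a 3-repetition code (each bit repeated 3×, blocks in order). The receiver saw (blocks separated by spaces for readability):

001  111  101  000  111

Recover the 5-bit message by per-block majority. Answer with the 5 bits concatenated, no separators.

01101

Block 1 (001): 1 one → 0
Block 2 (111): 3 ones → 1
Block 3 (101): 2 ones → 1
Block 4 (000): 0 ones → 0
Block 5 (111): 3 ones → 1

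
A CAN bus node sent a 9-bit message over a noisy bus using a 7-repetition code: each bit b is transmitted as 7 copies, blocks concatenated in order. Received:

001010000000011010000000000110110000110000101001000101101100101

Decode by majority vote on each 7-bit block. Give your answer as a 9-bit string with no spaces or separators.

Block 1 (0010100): 2 ones → 0
Block 2 (0000001): 1 one → 0
Block 3 (1010000): 2 ones → 0
Block 4 (0000001): 1 one → 0
Block 5 (1011000): 3 ones → 0
Block 6 (0110000): 2 ones → 0
Block 7 (1010010): 3 ones → 0
Block 8 (0010110): 3 ones → 0
Block 9 (1100101): 4 ones → 1

000000001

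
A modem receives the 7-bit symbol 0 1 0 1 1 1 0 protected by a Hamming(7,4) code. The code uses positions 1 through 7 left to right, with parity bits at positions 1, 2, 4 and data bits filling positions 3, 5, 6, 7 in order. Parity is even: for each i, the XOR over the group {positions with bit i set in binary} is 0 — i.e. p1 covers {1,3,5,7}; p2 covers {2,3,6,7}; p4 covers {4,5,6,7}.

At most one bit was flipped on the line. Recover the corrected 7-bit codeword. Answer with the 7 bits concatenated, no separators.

s1 (pos 1,3,5,7): 0⊕0⊕1⊕0 = 1
s2 (pos 2,3,6,7): 1⊕0⊕1⊕0 = 0
s4 (pos 4,5,6,7): 1⊕1⊕1⊕0 = 1
Syndrome s4…s1 = 101 → error at position 5.
Flip position 5: 0101110 → 0101010

0101010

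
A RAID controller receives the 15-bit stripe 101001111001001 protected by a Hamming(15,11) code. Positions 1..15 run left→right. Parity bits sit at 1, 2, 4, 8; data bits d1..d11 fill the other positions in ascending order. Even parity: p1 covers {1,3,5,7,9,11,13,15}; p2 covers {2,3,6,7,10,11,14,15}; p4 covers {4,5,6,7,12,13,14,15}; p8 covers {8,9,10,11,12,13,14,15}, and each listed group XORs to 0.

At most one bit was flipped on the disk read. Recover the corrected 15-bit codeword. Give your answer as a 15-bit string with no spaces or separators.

s1 (pos 1,3,5,7,9,11,13,15): 1⊕1⊕0⊕1⊕1⊕0⊕0⊕1 = 1
s2 (pos 2,3,6,7,10,11,14,15): 0⊕1⊕1⊕1⊕0⊕0⊕0⊕1 = 0
s4 (pos 4,5,6,7,12,13,14,15): 0⊕0⊕1⊕1⊕1⊕0⊕0⊕1 = 0
s8 (pos 8,9,10,11,12,13,14,15): 1⊕1⊕0⊕0⊕1⊕0⊕0⊕1 = 0
Syndrome s8…s1 = 0001 → error at position 1.
Flip position 1: 101001111001001 → 001001111001001

001001111001001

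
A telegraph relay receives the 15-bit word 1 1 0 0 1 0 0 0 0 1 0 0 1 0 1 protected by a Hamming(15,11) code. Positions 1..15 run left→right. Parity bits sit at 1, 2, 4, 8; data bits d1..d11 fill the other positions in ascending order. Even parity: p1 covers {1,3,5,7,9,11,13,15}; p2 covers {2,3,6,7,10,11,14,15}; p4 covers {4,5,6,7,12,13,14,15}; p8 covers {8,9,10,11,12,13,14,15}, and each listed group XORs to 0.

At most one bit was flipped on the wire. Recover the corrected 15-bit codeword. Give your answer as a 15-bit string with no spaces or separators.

s1 (pos 1,3,5,7,9,11,13,15): 1⊕0⊕1⊕0⊕0⊕0⊕1⊕1 = 0
s2 (pos 2,3,6,7,10,11,14,15): 1⊕0⊕0⊕0⊕1⊕0⊕0⊕1 = 1
s4 (pos 4,5,6,7,12,13,14,15): 0⊕1⊕0⊕0⊕0⊕1⊕0⊕1 = 1
s8 (pos 8,9,10,11,12,13,14,15): 0⊕0⊕1⊕0⊕0⊕1⊕0⊕1 = 1
Syndrome s8…s1 = 1110 → error at position 14.
Flip position 14: 110010000100101 → 110010000100111

110010000100111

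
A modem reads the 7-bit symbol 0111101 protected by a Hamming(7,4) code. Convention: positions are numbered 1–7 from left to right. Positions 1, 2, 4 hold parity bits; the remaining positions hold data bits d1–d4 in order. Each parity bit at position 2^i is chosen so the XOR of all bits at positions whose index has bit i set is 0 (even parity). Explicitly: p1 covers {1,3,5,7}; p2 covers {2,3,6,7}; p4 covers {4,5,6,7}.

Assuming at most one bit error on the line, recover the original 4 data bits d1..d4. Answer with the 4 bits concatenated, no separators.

1100

s1 (pos 1,3,5,7): 0⊕1⊕1⊕1 = 1
s2 (pos 2,3,6,7): 1⊕1⊕0⊕1 = 1
s4 (pos 4,5,6,7): 1⊕1⊕0⊕1 = 1
Syndrome s4…s1 = 111 → error at position 7.
Flip position 7: 0111101 → 0111100
Read data bits from positions 3,5,6,7: 1100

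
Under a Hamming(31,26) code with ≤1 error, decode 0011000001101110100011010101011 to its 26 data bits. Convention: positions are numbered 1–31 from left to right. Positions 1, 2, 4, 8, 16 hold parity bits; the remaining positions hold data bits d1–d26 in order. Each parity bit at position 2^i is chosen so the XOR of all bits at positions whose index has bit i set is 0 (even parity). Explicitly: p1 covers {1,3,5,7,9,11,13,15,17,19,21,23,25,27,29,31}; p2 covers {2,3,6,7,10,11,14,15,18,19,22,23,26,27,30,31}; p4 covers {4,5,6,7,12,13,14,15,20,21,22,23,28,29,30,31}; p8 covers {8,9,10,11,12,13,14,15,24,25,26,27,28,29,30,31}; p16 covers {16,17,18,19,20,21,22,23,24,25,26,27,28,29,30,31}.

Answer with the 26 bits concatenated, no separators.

s1 (pos 1,3,5,7,9,11,13,15,17,19,21,23,25,27,29,31): 0⊕1⊕0⊕0⊕0⊕1⊕1⊕1⊕1⊕0⊕1⊕0⊕0⊕0⊕0⊕1 = 1
s2 (pos 2,3,6,7,10,11,14,15,18,19,22,23,26,27,30,31): 0⊕1⊕0⊕0⊕1⊕1⊕1⊕1⊕0⊕0⊕1⊕0⊕1⊕0⊕1⊕1 = 1
s4 (pos 4,5,6,7,12,13,14,15,20,21,22,23,28,29,30,31): 1⊕0⊕0⊕0⊕0⊕1⊕1⊕1⊕0⊕1⊕1⊕0⊕1⊕0⊕1⊕1 = 1
s8 (pos 8,9,10,11,12,13,14,15,24,25,26,27,28,29,30,31): 0⊕0⊕1⊕1⊕0⊕1⊕1⊕1⊕1⊕0⊕1⊕0⊕1⊕0⊕1⊕1 = 0
s16 (pos 16,17,18,19,20,21,22,23,24,25,26,27,28,29,30,31): 0⊕1⊕0⊕0⊕0⊕1⊕1⊕0⊕1⊕0⊕1⊕0⊕1⊕0⊕1⊕1 = 0
Syndrome s16…s1 = 00111 → error at position 7.
Flip position 7: 0011000001101110100011010101011 → 0011001001101110100011010101011
Read data bits from positions 3,5,6,7,9,10,11,12,13,14,15,17,18,19,20,21,22,23,24,25,26,27,28,29,30,31: 10010110111100011010101011

10010110111100011010101011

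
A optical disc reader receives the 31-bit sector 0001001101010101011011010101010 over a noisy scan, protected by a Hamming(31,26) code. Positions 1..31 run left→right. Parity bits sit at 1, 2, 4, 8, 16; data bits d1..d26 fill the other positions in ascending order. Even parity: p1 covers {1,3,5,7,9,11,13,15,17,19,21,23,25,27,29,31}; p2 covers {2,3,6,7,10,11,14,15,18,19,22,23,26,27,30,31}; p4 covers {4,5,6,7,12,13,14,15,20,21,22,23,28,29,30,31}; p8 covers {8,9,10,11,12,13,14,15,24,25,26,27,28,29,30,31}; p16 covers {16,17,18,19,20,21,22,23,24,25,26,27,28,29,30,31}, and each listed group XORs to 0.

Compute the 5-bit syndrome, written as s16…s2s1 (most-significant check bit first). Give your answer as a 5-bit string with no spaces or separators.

10001

s1 (pos 1,3,5,7,9,11,13,15,17,19,21,23,25,27,29,31): 0⊕0⊕0⊕1⊕0⊕0⊕0⊕0⊕0⊕1⊕1⊕0⊕0⊕0⊕0⊕0 = 1
s2 (pos 2,3,6,7,10,11,14,15,18,19,22,23,26,27,30,31): 0⊕0⊕0⊕1⊕1⊕0⊕1⊕0⊕1⊕1⊕1⊕0⊕1⊕0⊕1⊕0 = 0
s4 (pos 4,5,6,7,12,13,14,15,20,21,22,23,28,29,30,31): 1⊕0⊕0⊕1⊕1⊕0⊕1⊕0⊕0⊕1⊕1⊕0⊕1⊕0⊕1⊕0 = 0
s8 (pos 8,9,10,11,12,13,14,15,24,25,26,27,28,29,30,31): 1⊕0⊕1⊕0⊕1⊕0⊕1⊕0⊕1⊕0⊕1⊕0⊕1⊕0⊕1⊕0 = 0
s16 (pos 16,17,18,19,20,21,22,23,24,25,26,27,28,29,30,31): 1⊕0⊕1⊕1⊕0⊕1⊕1⊕0⊕1⊕0⊕1⊕0⊕1⊕0⊕1⊕0 = 1
Syndrome s16…s1 = 10001 → error at position 17.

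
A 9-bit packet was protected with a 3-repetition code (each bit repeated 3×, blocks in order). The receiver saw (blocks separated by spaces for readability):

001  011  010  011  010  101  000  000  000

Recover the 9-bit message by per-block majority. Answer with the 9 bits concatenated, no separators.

Block 1 (001): 1 one → 0
Block 2 (011): 2 ones → 1
Block 3 (010): 1 one → 0
Block 4 (011): 2 ones → 1
Block 5 (010): 1 one → 0
Block 6 (101): 2 ones → 1
Block 7 (000): 0 ones → 0
Block 8 (000): 0 ones → 0
Block 9 (000): 0 ones → 0

010101000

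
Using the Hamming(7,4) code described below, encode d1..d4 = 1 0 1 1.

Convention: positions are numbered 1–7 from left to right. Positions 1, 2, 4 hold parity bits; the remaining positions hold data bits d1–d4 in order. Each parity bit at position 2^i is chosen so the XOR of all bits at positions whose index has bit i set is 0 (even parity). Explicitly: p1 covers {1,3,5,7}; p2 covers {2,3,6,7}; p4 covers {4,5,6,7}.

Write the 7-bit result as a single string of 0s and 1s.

Place data at non-parity positions: p1 p2 1 p4 0 1 1
p1 (pos 1,3,5,7): XOR of data positions = 1⊕0⊕1 = 0
p2 (pos 2,3,6,7): XOR of data positions = 1⊕1⊕1 = 1
p4 (pos 4,5,6,7): XOR of data positions = 0⊕1⊕1 = 0
Codeword: 0110011

0110011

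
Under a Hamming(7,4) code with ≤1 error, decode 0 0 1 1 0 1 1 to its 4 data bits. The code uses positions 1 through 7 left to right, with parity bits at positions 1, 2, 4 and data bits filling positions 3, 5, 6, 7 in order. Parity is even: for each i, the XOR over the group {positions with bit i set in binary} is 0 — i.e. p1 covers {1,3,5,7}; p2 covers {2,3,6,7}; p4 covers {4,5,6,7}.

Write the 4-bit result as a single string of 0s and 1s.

s1 (pos 1,3,5,7): 0⊕1⊕0⊕1 = 0
s2 (pos 2,3,6,7): 0⊕1⊕1⊕1 = 1
s4 (pos 4,5,6,7): 1⊕0⊕1⊕1 = 1
Syndrome s4…s1 = 110 → error at position 6.
Flip position 6: 0011011 → 0011001
Read data bits from positions 3,5,6,7: 1001

1001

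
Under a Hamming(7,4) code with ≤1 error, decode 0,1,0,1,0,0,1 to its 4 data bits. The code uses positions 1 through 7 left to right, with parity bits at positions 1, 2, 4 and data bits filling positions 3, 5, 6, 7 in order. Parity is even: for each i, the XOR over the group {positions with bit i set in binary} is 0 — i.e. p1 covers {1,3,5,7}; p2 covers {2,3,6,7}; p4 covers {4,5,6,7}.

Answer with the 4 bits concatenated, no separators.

0001

s1 (pos 1,3,5,7): 0⊕0⊕0⊕1 = 1
s2 (pos 2,3,6,7): 1⊕0⊕0⊕1 = 0
s4 (pos 4,5,6,7): 1⊕0⊕0⊕1 = 0
Syndrome s4…s1 = 001 → error at position 1.
Flip position 1: 0101001 → 1101001
Read data bits from positions 3,5,6,7: 0001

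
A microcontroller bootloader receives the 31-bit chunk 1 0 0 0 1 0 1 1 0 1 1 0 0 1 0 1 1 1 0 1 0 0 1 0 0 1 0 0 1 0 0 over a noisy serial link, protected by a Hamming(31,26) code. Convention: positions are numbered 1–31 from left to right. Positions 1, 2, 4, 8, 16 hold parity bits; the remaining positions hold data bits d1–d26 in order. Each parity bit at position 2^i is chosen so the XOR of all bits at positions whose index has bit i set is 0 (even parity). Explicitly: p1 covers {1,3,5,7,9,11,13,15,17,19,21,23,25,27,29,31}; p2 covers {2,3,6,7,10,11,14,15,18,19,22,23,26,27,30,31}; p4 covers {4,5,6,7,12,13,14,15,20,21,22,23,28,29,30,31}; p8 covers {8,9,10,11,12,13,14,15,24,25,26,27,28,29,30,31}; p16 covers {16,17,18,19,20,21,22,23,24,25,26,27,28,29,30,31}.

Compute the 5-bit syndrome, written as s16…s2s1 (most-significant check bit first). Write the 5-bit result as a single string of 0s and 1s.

s1 (pos 1,3,5,7,9,11,13,15,17,19,21,23,25,27,29,31): 1⊕0⊕1⊕1⊕0⊕1⊕0⊕0⊕1⊕0⊕0⊕1⊕0⊕0⊕1⊕0 = 1
s2 (pos 2,3,6,7,10,11,14,15,18,19,22,23,26,27,30,31): 0⊕0⊕0⊕1⊕1⊕1⊕1⊕0⊕1⊕0⊕0⊕1⊕1⊕0⊕0⊕0 = 1
s4 (pos 4,5,6,7,12,13,14,15,20,21,22,23,28,29,30,31): 0⊕1⊕0⊕1⊕0⊕0⊕1⊕0⊕1⊕0⊕0⊕1⊕0⊕1⊕0⊕0 = 0
s8 (pos 8,9,10,11,12,13,14,15,24,25,26,27,28,29,30,31): 1⊕0⊕1⊕1⊕0⊕0⊕1⊕0⊕0⊕0⊕1⊕0⊕0⊕1⊕0⊕0 = 0
s16 (pos 16,17,18,19,20,21,22,23,24,25,26,27,28,29,30,31): 1⊕1⊕1⊕0⊕1⊕0⊕0⊕1⊕0⊕0⊕1⊕0⊕0⊕1⊕0⊕0 = 1
Syndrome s16…s1 = 10011 → error at position 19.

10011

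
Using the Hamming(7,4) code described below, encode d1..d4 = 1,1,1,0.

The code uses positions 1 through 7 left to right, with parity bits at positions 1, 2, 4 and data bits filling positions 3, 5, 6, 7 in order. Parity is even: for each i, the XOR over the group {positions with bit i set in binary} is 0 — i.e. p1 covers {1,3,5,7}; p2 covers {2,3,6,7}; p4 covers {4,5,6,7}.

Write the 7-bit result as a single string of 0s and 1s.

Place data at non-parity positions: p1 p2 1 p4 1 1 0
p1 (pos 1,3,5,7): XOR of data positions = 1⊕1⊕0 = 0
p2 (pos 2,3,6,7): XOR of data positions = 1⊕1⊕0 = 0
p4 (pos 4,5,6,7): XOR of data positions = 1⊕1⊕0 = 0
Codeword: 0010110

0010110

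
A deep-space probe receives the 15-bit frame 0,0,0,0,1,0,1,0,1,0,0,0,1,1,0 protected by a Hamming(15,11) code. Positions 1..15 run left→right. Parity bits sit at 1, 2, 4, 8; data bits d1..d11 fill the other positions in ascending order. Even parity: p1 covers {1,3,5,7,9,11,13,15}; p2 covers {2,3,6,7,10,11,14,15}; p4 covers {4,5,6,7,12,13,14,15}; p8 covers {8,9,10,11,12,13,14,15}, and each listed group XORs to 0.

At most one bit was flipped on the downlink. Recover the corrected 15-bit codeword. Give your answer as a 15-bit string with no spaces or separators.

000010111000110

s1 (pos 1,3,5,7,9,11,13,15): 0⊕0⊕1⊕1⊕1⊕0⊕1⊕0 = 0
s2 (pos 2,3,6,7,10,11,14,15): 0⊕0⊕0⊕1⊕0⊕0⊕1⊕0 = 0
s4 (pos 4,5,6,7,12,13,14,15): 0⊕1⊕0⊕1⊕0⊕1⊕1⊕0 = 0
s8 (pos 8,9,10,11,12,13,14,15): 0⊕1⊕0⊕0⊕0⊕1⊕1⊕0 = 1
Syndrome s8…s1 = 1000 → error at position 8.
Flip position 8: 000010101000110 → 000010111000110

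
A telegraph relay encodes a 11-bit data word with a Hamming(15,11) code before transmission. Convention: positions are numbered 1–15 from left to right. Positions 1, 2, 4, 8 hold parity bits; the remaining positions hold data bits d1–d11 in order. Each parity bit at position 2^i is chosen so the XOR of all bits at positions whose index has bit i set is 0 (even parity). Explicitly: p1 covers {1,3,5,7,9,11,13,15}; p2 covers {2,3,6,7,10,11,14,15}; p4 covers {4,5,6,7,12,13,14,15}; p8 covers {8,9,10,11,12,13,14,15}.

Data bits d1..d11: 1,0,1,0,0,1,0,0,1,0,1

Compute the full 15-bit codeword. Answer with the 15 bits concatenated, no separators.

101101010100101

Place data at non-parity positions: p1 p2 1 p4 0 1 0 p8 0 1 0 0 1 0 1
p1 (pos 1,3,5,7,9,11,13,15): XOR of data positions = 1⊕0⊕0⊕0⊕0⊕1⊕1 = 1
p2 (pos 2,3,6,7,10,11,14,15): XOR of data positions = 1⊕1⊕0⊕1⊕0⊕0⊕1 = 0
p4 (pos 4,5,6,7,12,13,14,15): XOR of data positions = 0⊕1⊕0⊕0⊕1⊕0⊕1 = 1
p8 (pos 8,9,10,11,12,13,14,15): XOR of data positions = 0⊕1⊕0⊕0⊕1⊕0⊕1 = 1
Codeword: 101101010100101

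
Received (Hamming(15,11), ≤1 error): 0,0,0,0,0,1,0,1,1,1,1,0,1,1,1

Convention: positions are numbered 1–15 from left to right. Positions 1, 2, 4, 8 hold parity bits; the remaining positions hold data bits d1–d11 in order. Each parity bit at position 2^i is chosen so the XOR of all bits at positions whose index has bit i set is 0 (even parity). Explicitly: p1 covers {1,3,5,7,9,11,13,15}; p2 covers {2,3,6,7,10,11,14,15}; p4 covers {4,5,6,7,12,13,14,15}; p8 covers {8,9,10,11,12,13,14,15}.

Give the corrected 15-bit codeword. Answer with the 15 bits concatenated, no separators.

000001011010111

s1 (pos 1,3,5,7,9,11,13,15): 0⊕0⊕0⊕0⊕1⊕1⊕1⊕1 = 0
s2 (pos 2,3,6,7,10,11,14,15): 0⊕0⊕1⊕0⊕1⊕1⊕1⊕1 = 1
s4 (pos 4,5,6,7,12,13,14,15): 0⊕0⊕1⊕0⊕0⊕1⊕1⊕1 = 0
s8 (pos 8,9,10,11,12,13,14,15): 1⊕1⊕1⊕1⊕0⊕1⊕1⊕1 = 1
Syndrome s8…s1 = 1010 → error at position 10.
Flip position 10: 000001011110111 → 000001011010111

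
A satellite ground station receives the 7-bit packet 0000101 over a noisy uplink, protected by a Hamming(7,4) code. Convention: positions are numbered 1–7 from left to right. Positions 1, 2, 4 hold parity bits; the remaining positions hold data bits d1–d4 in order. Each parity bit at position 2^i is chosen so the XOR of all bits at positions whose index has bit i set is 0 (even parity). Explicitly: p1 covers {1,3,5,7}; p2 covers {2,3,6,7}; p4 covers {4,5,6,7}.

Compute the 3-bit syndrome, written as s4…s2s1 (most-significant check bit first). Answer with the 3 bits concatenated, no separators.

010

s1 (pos 1,3,5,7): 0⊕0⊕1⊕1 = 0
s2 (pos 2,3,6,7): 0⊕0⊕0⊕1 = 1
s4 (pos 4,5,6,7): 0⊕1⊕0⊕1 = 0
Syndrome s4…s1 = 010 → error at position 2.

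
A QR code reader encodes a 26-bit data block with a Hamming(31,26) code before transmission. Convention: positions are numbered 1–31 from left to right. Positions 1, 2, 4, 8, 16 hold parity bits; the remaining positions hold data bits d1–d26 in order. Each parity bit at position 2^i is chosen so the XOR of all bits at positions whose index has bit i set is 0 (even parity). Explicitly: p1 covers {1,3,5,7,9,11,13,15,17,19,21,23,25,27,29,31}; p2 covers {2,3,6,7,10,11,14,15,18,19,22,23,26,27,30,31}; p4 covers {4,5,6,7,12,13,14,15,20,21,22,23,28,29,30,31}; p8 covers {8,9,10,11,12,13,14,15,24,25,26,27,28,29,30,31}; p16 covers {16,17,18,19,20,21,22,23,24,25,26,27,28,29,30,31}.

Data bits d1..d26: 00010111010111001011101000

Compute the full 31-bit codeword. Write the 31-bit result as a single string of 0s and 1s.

Place data at non-parity positions: p1 p2 0 p4 0 0 1 p8 0 1 1 1 0 1 0 p16 1 1 1 0 0 1 0 1 1 1 0 1 0 0 0
p1 (pos 1,3,5,7,9,11,13,15,17,19,21,23,25,27,29,31): XOR of data positions = 0⊕0⊕1⊕0⊕1⊕0⊕0⊕1⊕1⊕0⊕0⊕1⊕0⊕0⊕0 = 1
p2 (pos 2,3,6,7,10,11,14,15,18,19,22,23,26,27,30,31): XOR of data positions = 0⊕0⊕1⊕1⊕1⊕1⊕0⊕1⊕1⊕1⊕0⊕1⊕0⊕0⊕0 = 0
p4 (pos 4,5,6,7,12,13,14,15,20,21,22,23,28,29,30,31): XOR of data positions = 0⊕0⊕1⊕1⊕0⊕1⊕0⊕0⊕0⊕1⊕0⊕1⊕0⊕0⊕0 = 1
p8 (pos 8,9,10,11,12,13,14,15,24,25,26,27,28,29,30,31): XOR of data positions = 0⊕1⊕1⊕1⊕0⊕1⊕0⊕1⊕1⊕1⊕0⊕1⊕0⊕0⊕0 = 0
p16 (pos 16,17,18,19,20,21,22,23,24,25,26,27,28,29,30,31): XOR of data positions = 1⊕1⊕1⊕0⊕0⊕1⊕0⊕1⊕1⊕1⊕0⊕1⊕0⊕0⊕0 = 0
Codeword: 1001001001110100111001011101000

1001001001110100111001011101000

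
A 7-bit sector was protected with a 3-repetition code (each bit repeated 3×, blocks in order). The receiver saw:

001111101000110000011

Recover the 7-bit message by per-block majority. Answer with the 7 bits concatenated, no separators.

0110101

Block 1 (001): 1 one → 0
Block 2 (111): 3 ones → 1
Block 3 (101): 2 ones → 1
Block 4 (000): 0 ones → 0
Block 5 (110): 2 ones → 1
Block 6 (000): 0 ones → 0
Block 7 (011): 2 ones → 1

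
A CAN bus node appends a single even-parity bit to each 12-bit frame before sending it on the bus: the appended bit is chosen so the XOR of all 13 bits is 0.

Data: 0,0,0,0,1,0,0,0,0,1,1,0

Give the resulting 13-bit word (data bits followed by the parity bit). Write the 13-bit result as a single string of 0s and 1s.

XOR of the 12 data bits: 0⊕0⊕0⊕0⊕1⊕0⊕0⊕0⊕0⊕1⊕1⊕0 = 1
Parity bit = 1 (so all 13 bits XOR to 0).

0000100001101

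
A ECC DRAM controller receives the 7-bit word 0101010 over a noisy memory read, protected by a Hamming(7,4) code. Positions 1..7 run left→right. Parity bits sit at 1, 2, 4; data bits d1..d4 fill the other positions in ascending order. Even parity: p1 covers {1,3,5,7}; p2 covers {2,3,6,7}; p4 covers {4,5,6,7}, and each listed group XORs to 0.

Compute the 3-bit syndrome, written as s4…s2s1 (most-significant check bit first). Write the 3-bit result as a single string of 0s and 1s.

000

s1 (pos 1,3,5,7): 0⊕0⊕0⊕0 = 0
s2 (pos 2,3,6,7): 1⊕0⊕1⊕0 = 0
s4 (pos 4,5,6,7): 1⊕0⊕1⊕0 = 0
Syndrome s4…s1 = 000 → no error.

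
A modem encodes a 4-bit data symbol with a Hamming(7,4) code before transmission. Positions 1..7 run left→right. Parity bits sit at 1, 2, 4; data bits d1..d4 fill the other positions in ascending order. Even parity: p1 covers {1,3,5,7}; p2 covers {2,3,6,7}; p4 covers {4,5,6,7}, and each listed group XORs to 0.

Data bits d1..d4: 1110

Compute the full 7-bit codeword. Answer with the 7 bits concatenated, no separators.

0010110

Place data at non-parity positions: p1 p2 1 p4 1 1 0
p1 (pos 1,3,5,7): XOR of data positions = 1⊕1⊕0 = 0
p2 (pos 2,3,6,7): XOR of data positions = 1⊕1⊕0 = 0
p4 (pos 4,5,6,7): XOR of data positions = 1⊕1⊕0 = 0
Codeword: 0010110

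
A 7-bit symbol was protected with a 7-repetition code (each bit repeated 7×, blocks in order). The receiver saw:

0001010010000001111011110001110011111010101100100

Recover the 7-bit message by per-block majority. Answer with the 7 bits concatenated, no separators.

0011110

Block 1 (0001010): 2 ones → 0
Block 2 (0100000): 1 one → 0
Block 3 (0111101): 5 ones → 1
Block 4 (1110001): 4 ones → 1
Block 5 (1100111): 5 ones → 1
Block 6 (1101010): 4 ones → 1
Block 7 (1100100): 3 ones → 0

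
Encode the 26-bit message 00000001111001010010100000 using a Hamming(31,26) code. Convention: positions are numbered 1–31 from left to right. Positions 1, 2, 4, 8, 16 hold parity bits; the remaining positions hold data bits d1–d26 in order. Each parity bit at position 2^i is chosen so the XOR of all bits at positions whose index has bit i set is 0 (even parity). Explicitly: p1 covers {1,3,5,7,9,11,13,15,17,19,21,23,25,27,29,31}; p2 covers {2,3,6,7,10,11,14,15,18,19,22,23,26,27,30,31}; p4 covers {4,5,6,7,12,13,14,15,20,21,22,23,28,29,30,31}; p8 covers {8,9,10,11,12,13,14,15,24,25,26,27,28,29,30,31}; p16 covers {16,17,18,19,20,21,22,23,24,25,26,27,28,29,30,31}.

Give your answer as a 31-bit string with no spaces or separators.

Place data at non-parity positions: p1 p2 0 p4 0 0 0 p8 0 0 0 1 1 1 1 p16 0 0 1 0 1 0 0 1 0 1 0 0 0 0 0
p1 (pos 1,3,5,7,9,11,13,15,17,19,21,23,25,27,29,31): XOR of data positions = 0⊕0⊕0⊕0⊕0⊕1⊕1⊕0⊕1⊕1⊕0⊕0⊕0⊕0⊕0 = 0
p2 (pos 2,3,6,7,10,11,14,15,18,19,22,23,26,27,30,31): XOR of data positions = 0⊕0⊕0⊕0⊕0⊕1⊕1⊕0⊕1⊕0⊕0⊕1⊕0⊕0⊕0 = 0
p4 (pos 4,5,6,7,12,13,14,15,20,21,22,23,28,29,30,31): XOR of data positions = 0⊕0⊕0⊕1⊕1⊕1⊕1⊕0⊕1⊕0⊕0⊕0⊕0⊕0⊕0 = 1
p8 (pos 8,9,10,11,12,13,14,15,24,25,26,27,28,29,30,31): XOR of data positions = 0⊕0⊕0⊕1⊕1⊕1⊕1⊕1⊕0⊕1⊕0⊕0⊕0⊕0⊕0 = 0
p16 (pos 16,17,18,19,20,21,22,23,24,25,26,27,28,29,30,31): XOR of data positions = 0⊕0⊕1⊕0⊕1⊕0⊕0⊕1⊕0⊕1⊕0⊕0⊕0⊕0⊕0 = 0
Codeword: 0001000000011110001010010100000

0001000000011110001010010100000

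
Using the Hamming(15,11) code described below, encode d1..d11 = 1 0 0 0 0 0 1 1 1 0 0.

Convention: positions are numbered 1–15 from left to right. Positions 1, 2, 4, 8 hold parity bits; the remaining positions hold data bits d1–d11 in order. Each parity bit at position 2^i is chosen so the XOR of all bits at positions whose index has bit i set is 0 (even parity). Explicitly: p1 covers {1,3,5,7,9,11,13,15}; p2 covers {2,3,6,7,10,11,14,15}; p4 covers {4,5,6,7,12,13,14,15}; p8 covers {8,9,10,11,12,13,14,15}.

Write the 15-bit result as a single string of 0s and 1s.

Place data at non-parity positions: p1 p2 1 p4 0 0 0 p8 0 0 1 1 1 0 0
p1 (pos 1,3,5,7,9,11,13,15): XOR of data positions = 1⊕0⊕0⊕0⊕1⊕1⊕0 = 1
p2 (pos 2,3,6,7,10,11,14,15): XOR of data positions = 1⊕0⊕0⊕0⊕1⊕0⊕0 = 0
p4 (pos 4,5,6,7,12,13,14,15): XOR of data positions = 0⊕0⊕0⊕1⊕1⊕0⊕0 = 0
p8 (pos 8,9,10,11,12,13,14,15): XOR of data positions = 0⊕0⊕1⊕1⊕1⊕0⊕0 = 1
Codeword: 101000010011100

101000010011100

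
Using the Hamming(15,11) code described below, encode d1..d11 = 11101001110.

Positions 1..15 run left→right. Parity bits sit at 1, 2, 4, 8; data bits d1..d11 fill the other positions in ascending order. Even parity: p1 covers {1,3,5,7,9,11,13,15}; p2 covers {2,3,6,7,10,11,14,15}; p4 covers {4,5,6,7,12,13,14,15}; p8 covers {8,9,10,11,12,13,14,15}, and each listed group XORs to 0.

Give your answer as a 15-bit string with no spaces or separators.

Place data at non-parity positions: p1 p2 1 p4 1 1 0 p8 1 0 0 1 1 1 0
p1 (pos 1,3,5,7,9,11,13,15): XOR of data positions = 1⊕1⊕0⊕1⊕0⊕1⊕0 = 0
p2 (pos 2,3,6,7,10,11,14,15): XOR of data positions = 1⊕1⊕0⊕0⊕0⊕1⊕0 = 1
p4 (pos 4,5,6,7,12,13,14,15): XOR of data positions = 1⊕1⊕0⊕1⊕1⊕1⊕0 = 1
p8 (pos 8,9,10,11,12,13,14,15): XOR of data positions = 1⊕0⊕0⊕1⊕1⊕1⊕0 = 0
Codeword: 011111001001110

011111001001110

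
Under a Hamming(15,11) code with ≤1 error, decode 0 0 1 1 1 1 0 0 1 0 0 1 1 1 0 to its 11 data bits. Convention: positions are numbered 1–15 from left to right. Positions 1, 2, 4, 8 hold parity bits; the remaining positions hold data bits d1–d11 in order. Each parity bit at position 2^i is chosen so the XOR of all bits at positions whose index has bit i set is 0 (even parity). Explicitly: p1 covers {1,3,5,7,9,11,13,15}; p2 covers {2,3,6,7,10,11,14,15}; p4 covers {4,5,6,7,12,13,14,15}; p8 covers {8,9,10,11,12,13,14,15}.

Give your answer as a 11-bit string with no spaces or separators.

s1 (pos 1,3,5,7,9,11,13,15): 0⊕1⊕1⊕0⊕1⊕0⊕1⊕0 = 0
s2 (pos 2,3,6,7,10,11,14,15): 0⊕1⊕1⊕0⊕0⊕0⊕1⊕0 = 1
s4 (pos 4,5,6,7,12,13,14,15): 1⊕1⊕1⊕0⊕1⊕1⊕1⊕0 = 0
s8 (pos 8,9,10,11,12,13,14,15): 0⊕1⊕0⊕0⊕1⊕1⊕1⊕0 = 0
Syndrome s8…s1 = 0010 → error at position 2.
Flip position 2: 001111001001110 → 011111001001110
Read data bits from positions 3,5,6,7,9,10,11,12,13,14,15: 11101001110

11101001110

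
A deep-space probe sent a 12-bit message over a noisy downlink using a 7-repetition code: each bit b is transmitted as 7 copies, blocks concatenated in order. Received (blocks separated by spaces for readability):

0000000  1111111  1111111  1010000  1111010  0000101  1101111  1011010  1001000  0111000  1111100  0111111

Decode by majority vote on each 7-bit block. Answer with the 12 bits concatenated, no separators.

011010110011

Block 1 (0000000): 0 ones → 0
Block 2 (1111111): 7 ones → 1
Block 3 (1111111): 7 ones → 1
Block 4 (1010000): 2 ones → 0
Block 5 (1111010): 5 ones → 1
Block 6 (0000101): 2 ones → 0
Block 7 (1101111): 6 ones → 1
Block 8 (1011010): 4 ones → 1
Block 9 (1001000): 2 ones → 0
Block 10 (0111000): 3 ones → 0
Block 11 (1111100): 5 ones → 1
Block 12 (0111111): 6 ones → 1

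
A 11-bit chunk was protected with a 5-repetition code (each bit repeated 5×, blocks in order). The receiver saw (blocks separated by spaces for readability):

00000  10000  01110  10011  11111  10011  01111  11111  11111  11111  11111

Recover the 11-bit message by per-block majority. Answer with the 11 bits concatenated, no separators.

Block 1 (00000): 0 ones → 0
Block 2 (10000): 1 one → 0
Block 3 (01110): 3 ones → 1
Block 4 (10011): 3 ones → 1
Block 5 (11111): 5 ones → 1
Block 6 (10011): 3 ones → 1
Block 7 (01111): 4 ones → 1
Block 8 (11111): 5 ones → 1
Block 9 (11111): 5 ones → 1
Block 10 (11111): 5 ones → 1
Block 11 (11111): 5 ones → 1

00111111111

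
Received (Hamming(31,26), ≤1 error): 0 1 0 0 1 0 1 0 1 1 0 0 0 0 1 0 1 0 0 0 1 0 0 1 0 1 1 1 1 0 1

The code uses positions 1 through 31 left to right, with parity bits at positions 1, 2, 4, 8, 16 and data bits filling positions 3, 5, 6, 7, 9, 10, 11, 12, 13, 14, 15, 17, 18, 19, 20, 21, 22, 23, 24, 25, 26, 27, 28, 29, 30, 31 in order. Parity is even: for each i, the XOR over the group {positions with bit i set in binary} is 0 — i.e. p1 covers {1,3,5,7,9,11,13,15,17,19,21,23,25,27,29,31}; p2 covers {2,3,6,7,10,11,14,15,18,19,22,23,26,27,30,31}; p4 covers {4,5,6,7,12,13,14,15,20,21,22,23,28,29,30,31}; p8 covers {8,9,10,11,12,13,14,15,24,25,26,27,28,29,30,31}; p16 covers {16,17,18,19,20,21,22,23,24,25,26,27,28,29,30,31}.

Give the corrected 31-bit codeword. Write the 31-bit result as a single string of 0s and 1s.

0100101011000000100010010111101

s1 (pos 1,3,5,7,9,11,13,15,17,19,21,23,25,27,29,31): 0⊕0⊕1⊕1⊕1⊕0⊕0⊕1⊕1⊕0⊕1⊕0⊕0⊕1⊕1⊕1 = 1
s2 (pos 2,3,6,7,10,11,14,15,18,19,22,23,26,27,30,31): 1⊕0⊕0⊕1⊕1⊕0⊕0⊕1⊕0⊕0⊕0⊕0⊕1⊕1⊕0⊕1 = 1
s4 (pos 4,5,6,7,12,13,14,15,20,21,22,23,28,29,30,31): 0⊕1⊕0⊕1⊕0⊕0⊕0⊕1⊕0⊕1⊕0⊕0⊕1⊕1⊕0⊕1 = 1
s8 (pos 8,9,10,11,12,13,14,15,24,25,26,27,28,29,30,31): 0⊕1⊕1⊕0⊕0⊕0⊕0⊕1⊕1⊕0⊕1⊕1⊕1⊕1⊕0⊕1 = 1
s16 (pos 16,17,18,19,20,21,22,23,24,25,26,27,28,29,30,31): 0⊕1⊕0⊕0⊕0⊕1⊕0⊕0⊕1⊕0⊕1⊕1⊕1⊕1⊕0⊕1 = 0
Syndrome s16…s1 = 01111 → error at position 15.
Flip position 15: 0100101011000010100010010111101 → 0100101011000000100010010111101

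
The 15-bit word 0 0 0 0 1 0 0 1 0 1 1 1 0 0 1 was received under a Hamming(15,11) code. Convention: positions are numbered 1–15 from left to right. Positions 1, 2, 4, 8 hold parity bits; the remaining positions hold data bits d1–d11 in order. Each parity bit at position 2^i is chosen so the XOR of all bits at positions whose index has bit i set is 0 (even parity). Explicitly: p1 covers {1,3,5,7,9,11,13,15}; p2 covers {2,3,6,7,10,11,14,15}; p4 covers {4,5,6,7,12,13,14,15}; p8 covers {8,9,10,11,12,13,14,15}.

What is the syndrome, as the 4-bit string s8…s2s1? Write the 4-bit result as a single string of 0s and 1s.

1111

s1 (pos 1,3,5,7,9,11,13,15): 0⊕0⊕1⊕0⊕0⊕1⊕0⊕1 = 1
s2 (pos 2,3,6,7,10,11,14,15): 0⊕0⊕0⊕0⊕1⊕1⊕0⊕1 = 1
s4 (pos 4,5,6,7,12,13,14,15): 0⊕1⊕0⊕0⊕1⊕0⊕0⊕1 = 1
s8 (pos 8,9,10,11,12,13,14,15): 1⊕0⊕1⊕1⊕1⊕0⊕0⊕1 = 1
Syndrome s8…s1 = 1111 → error at position 15.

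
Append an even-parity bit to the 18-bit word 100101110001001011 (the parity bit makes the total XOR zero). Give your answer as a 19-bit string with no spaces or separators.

XOR of the 18 data bits: 1⊕0⊕0⊕1⊕0⊕1⊕1⊕1⊕0⊕0⊕0⊕1⊕0⊕0⊕1⊕0⊕1⊕1 = 1
Parity bit = 1 (so all 19 bits XOR to 0).

1001011100010010111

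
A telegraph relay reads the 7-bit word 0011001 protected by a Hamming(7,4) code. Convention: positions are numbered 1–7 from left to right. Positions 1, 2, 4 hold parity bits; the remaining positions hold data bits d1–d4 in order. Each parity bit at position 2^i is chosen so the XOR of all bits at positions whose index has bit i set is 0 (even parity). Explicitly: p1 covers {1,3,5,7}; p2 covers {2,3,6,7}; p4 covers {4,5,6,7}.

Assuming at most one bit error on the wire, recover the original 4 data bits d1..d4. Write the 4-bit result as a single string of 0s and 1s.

1001

s1 (pos 1,3,5,7): 0⊕1⊕0⊕1 = 0
s2 (pos 2,3,6,7): 0⊕1⊕0⊕1 = 0
s4 (pos 4,5,6,7): 1⊕0⊕0⊕1 = 0
Syndrome s4…s1 = 000 → no error.
Read data bits from positions 3,5,6,7: 1001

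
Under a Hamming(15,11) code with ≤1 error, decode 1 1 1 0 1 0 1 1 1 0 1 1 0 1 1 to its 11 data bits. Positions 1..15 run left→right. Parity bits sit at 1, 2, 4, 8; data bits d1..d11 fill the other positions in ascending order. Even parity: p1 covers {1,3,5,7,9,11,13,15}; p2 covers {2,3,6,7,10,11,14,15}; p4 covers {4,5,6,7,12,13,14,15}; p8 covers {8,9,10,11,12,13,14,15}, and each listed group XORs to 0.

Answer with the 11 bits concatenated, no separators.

10011011011

s1 (pos 1,3,5,7,9,11,13,15): 1⊕1⊕1⊕1⊕1⊕1⊕0⊕1 = 1
s2 (pos 2,3,6,7,10,11,14,15): 1⊕1⊕0⊕1⊕0⊕1⊕1⊕1 = 0
s4 (pos 4,5,6,7,12,13,14,15): 0⊕1⊕0⊕1⊕1⊕0⊕1⊕1 = 1
s8 (pos 8,9,10,11,12,13,14,15): 1⊕1⊕0⊕1⊕1⊕0⊕1⊕1 = 0
Syndrome s8…s1 = 0101 → error at position 5.
Flip position 5: 111010111011011 → 111000111011011
Read data bits from positions 3,5,6,7,9,10,11,12,13,14,15: 10011011011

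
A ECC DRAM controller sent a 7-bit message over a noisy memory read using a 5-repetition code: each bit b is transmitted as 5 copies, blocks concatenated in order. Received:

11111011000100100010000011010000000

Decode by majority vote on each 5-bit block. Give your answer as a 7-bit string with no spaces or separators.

Block 1 (11111): 5 ones → 1
Block 2 (01100): 2 ones → 0
Block 3 (01001): 2 ones → 0
Block 4 (00010): 1 one → 0
Block 5 (00001): 1 one → 0
Block 6 (10100): 2 ones → 0
Block 7 (00000): 0 ones → 0

1000000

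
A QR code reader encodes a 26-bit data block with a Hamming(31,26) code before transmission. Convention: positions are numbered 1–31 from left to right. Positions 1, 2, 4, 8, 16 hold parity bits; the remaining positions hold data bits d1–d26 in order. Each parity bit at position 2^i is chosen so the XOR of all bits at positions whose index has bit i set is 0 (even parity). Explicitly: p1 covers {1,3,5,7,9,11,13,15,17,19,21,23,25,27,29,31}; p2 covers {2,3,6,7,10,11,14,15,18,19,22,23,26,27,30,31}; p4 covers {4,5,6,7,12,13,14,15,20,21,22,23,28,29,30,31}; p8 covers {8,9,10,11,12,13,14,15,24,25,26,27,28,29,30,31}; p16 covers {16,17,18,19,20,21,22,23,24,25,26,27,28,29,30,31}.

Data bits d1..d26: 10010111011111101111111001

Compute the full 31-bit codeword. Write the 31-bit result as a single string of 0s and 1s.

Place data at non-parity positions: p1 p2 1 p4 0 0 1 p8 0 1 1 1 0 1 1 p16 1 1 1 1 0 1 1 1 1 1 1 1 0 0 1
p1 (pos 1,3,5,7,9,11,13,15,17,19,21,23,25,27,29,31): XOR of data positions = 1⊕0⊕1⊕0⊕1⊕0⊕1⊕1⊕1⊕0⊕1⊕1⊕1⊕0⊕1 = 0
p2 (pos 2,3,6,7,10,11,14,15,18,19,22,23,26,27,30,31): XOR of data positions = 1⊕0⊕1⊕1⊕1⊕1⊕1⊕1⊕1⊕1⊕1⊕1⊕1⊕0⊕1 = 1
p4 (pos 4,5,6,7,12,13,14,15,20,21,22,23,28,29,30,31): XOR of data positions = 0⊕0⊕1⊕1⊕0⊕1⊕1⊕1⊕0⊕1⊕1⊕1⊕0⊕0⊕1 = 1
p8 (pos 8,9,10,11,12,13,14,15,24,25,26,27,28,29,30,31): XOR of data positions = 0⊕1⊕1⊕1⊕0⊕1⊕1⊕1⊕1⊕1⊕1⊕1⊕0⊕0⊕1 = 1
p16 (pos 16,17,18,19,20,21,22,23,24,25,26,27,28,29,30,31): XOR of data positions = 1⊕1⊕1⊕1⊕0⊕1⊕1⊕1⊕1⊕1⊕1⊕1⊕0⊕0⊕1 = 0
Codeword: 0111001101110110111101111111001

0111001101110110111101111111001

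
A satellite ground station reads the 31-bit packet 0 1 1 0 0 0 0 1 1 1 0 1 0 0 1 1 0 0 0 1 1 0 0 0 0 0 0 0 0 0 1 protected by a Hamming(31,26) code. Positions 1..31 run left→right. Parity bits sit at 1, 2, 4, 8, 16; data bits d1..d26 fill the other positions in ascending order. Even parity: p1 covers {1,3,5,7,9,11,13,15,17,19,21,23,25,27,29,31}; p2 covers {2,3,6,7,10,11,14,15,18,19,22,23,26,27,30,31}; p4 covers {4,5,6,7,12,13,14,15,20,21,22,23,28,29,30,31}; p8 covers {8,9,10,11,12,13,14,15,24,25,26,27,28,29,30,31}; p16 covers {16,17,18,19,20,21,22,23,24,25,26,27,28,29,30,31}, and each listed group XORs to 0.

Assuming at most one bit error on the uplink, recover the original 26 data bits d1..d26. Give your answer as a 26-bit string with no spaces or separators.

s1 (pos 1,3,5,7,9,11,13,15,17,19,21,23,25,27,29,31): 0⊕1⊕0⊕0⊕1⊕0⊕0⊕1⊕0⊕0⊕1⊕0⊕0⊕0⊕0⊕1 = 1
s2 (pos 2,3,6,7,10,11,14,15,18,19,22,23,26,27,30,31): 1⊕1⊕0⊕0⊕1⊕0⊕0⊕1⊕0⊕0⊕0⊕0⊕0⊕0⊕0⊕1 = 1
s4 (pos 4,5,6,7,12,13,14,15,20,21,22,23,28,29,30,31): 0⊕0⊕0⊕0⊕1⊕0⊕0⊕1⊕1⊕1⊕0⊕0⊕0⊕0⊕0⊕1 = 1
s8 (pos 8,9,10,11,12,13,14,15,24,25,26,27,28,29,30,31): 1⊕1⊕1⊕0⊕1⊕0⊕0⊕1⊕0⊕0⊕0⊕0⊕0⊕0⊕0⊕1 = 0
s16 (pos 16,17,18,19,20,21,22,23,24,25,26,27,28,29,30,31): 1⊕0⊕0⊕0⊕1⊕1⊕0⊕0⊕0⊕0⊕0⊕0⊕0⊕0⊕0⊕1 = 0
Syndrome s16…s1 = 00111 → error at position 7.
Flip position 7: 0110000111010011000110000000001 → 0110001111010011000110000000001
Read data bits from positions 3,5,6,7,9,10,11,12,13,14,15,17,18,19,20,21,22,23,24,25,26,27,28,29,30,31: 10011101001000110000000001

10011101001000110000000001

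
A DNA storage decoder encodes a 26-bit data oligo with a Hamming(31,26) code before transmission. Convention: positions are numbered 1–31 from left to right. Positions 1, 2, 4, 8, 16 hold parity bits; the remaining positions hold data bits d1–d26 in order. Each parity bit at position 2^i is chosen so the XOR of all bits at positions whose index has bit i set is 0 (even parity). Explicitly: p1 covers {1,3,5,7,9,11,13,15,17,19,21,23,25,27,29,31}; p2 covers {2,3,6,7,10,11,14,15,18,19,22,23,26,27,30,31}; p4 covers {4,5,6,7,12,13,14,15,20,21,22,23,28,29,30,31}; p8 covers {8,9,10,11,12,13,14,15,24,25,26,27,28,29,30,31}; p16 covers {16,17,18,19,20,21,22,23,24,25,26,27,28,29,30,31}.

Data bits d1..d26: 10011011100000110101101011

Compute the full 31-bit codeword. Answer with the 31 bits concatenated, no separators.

1111001110111000000110101101011

Place data at non-parity positions: p1 p2 1 p4 0 0 1 p8 1 0 1 1 1 0 0 p16 0 0 0 1 1 0 1 0 1 1 0 1 0 1 1
p1 (pos 1,3,5,7,9,11,13,15,17,19,21,23,25,27,29,31): XOR of data positions = 1⊕0⊕1⊕1⊕1⊕1⊕0⊕0⊕0⊕1⊕1⊕1⊕0⊕0⊕1 = 1
p2 (pos 2,3,6,7,10,11,14,15,18,19,22,23,26,27,30,31): XOR of data positions = 1⊕0⊕1⊕0⊕1⊕0⊕0⊕0⊕0⊕0⊕1⊕1⊕0⊕1⊕1 = 1
p4 (pos 4,5,6,7,12,13,14,15,20,21,22,23,28,29,30,31): XOR of data positions = 0⊕0⊕1⊕1⊕1⊕0⊕0⊕1⊕1⊕0⊕1⊕1⊕0⊕1⊕1 = 1
p8 (pos 8,9,10,11,12,13,14,15,24,25,26,27,28,29,30,31): XOR of data positions = 1⊕0⊕1⊕1⊕1⊕0⊕0⊕0⊕1⊕1⊕0⊕1⊕0⊕1⊕1 = 1
p16 (pos 16,17,18,19,20,21,22,23,24,25,26,27,28,29,30,31): XOR of data positions = 0⊕0⊕0⊕1⊕1⊕0⊕1⊕0⊕1⊕1⊕0⊕1⊕0⊕1⊕1 = 0
Codeword: 1111001110111000000110101101011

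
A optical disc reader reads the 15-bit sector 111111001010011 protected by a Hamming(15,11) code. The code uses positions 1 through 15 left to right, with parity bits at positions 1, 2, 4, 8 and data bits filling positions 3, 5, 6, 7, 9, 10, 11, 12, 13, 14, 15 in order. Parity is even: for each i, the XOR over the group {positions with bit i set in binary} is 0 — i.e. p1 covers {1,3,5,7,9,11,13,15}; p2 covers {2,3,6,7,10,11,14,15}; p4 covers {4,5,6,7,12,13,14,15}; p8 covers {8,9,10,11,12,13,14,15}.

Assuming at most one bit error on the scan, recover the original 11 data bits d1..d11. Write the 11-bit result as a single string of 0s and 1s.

s1 (pos 1,3,5,7,9,11,13,15): 1⊕1⊕1⊕0⊕1⊕1⊕0⊕1 = 0
s2 (pos 2,3,6,7,10,11,14,15): 1⊕1⊕1⊕0⊕0⊕1⊕1⊕1 = 0
s4 (pos 4,5,6,7,12,13,14,15): 1⊕1⊕1⊕0⊕0⊕0⊕1⊕1 = 1
s8 (pos 8,9,10,11,12,13,14,15): 0⊕1⊕0⊕1⊕0⊕0⊕1⊕1 = 0
Syndrome s8…s1 = 0100 → error at position 4.
Flip position 4: 111111001010011 → 111011001010011
Read data bits from positions 3,5,6,7,9,10,11,12,13,14,15: 11101010011

11101010011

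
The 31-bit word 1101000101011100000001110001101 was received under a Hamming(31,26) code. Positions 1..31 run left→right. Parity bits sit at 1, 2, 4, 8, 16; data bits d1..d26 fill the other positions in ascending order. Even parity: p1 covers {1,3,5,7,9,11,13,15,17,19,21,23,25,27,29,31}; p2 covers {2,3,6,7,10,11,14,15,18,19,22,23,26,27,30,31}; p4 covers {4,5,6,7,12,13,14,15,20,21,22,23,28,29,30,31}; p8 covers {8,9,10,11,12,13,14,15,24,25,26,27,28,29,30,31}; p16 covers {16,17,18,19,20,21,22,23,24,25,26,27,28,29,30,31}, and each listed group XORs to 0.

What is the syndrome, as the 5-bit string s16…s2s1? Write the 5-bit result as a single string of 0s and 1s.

01101

s1 (pos 1,3,5,7,9,11,13,15,17,19,21,23,25,27,29,31): 1⊕0⊕0⊕0⊕0⊕0⊕1⊕0⊕0⊕0⊕0⊕1⊕0⊕0⊕1⊕1 = 1
s2 (pos 2,3,6,7,10,11,14,15,18,19,22,23,26,27,30,31): 1⊕0⊕0⊕0⊕1⊕0⊕1⊕0⊕0⊕0⊕1⊕1⊕0⊕0⊕0⊕1 = 0
s4 (pos 4,5,6,7,12,13,14,15,20,21,22,23,28,29,30,31): 1⊕0⊕0⊕0⊕1⊕1⊕1⊕0⊕0⊕0⊕1⊕1⊕1⊕1⊕0⊕1 = 1
s8 (pos 8,9,10,11,12,13,14,15,24,25,26,27,28,29,30,31): 1⊕0⊕1⊕0⊕1⊕1⊕1⊕0⊕1⊕0⊕0⊕0⊕1⊕1⊕0⊕1 = 1
s16 (pos 16,17,18,19,20,21,22,23,24,25,26,27,28,29,30,31): 0⊕0⊕0⊕0⊕0⊕0⊕1⊕1⊕1⊕0⊕0⊕0⊕1⊕1⊕0⊕1 = 0
Syndrome s16…s1 = 01101 → error at position 13.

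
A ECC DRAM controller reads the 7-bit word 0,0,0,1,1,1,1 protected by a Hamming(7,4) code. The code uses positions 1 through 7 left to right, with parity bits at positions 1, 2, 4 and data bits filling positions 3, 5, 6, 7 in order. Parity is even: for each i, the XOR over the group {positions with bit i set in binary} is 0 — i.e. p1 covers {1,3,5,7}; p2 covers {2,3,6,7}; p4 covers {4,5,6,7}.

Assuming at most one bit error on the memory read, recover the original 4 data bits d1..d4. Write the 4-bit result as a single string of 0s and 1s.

s1 (pos 1,3,5,7): 0⊕0⊕1⊕1 = 0
s2 (pos 2,3,6,7): 0⊕0⊕1⊕1 = 0
s4 (pos 4,5,6,7): 1⊕1⊕1⊕1 = 0
Syndrome s4…s1 = 000 → no error.
Read data bits from positions 3,5,6,7: 0111

0111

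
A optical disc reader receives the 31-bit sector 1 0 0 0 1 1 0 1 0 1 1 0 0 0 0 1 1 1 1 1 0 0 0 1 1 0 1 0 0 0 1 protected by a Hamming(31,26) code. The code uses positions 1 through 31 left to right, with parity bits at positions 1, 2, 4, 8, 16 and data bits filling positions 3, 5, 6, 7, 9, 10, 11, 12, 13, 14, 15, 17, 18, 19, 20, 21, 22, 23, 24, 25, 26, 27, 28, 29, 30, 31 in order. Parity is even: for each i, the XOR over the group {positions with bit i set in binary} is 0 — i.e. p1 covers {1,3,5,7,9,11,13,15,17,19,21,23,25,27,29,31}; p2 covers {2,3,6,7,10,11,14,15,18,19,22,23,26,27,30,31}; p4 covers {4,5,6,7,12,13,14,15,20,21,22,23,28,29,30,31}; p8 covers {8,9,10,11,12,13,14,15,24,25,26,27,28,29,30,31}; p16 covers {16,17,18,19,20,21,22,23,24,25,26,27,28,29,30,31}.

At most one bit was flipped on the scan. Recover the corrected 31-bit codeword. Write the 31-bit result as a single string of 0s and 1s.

1000110101100001111100011110001

s1 (pos 1,3,5,7,9,11,13,15,17,19,21,23,25,27,29,31): 1⊕0⊕1⊕0⊕0⊕1⊕0⊕0⊕1⊕1⊕0⊕0⊕1⊕1⊕0⊕1 = 0
s2 (pos 2,3,6,7,10,11,14,15,18,19,22,23,26,27,30,31): 0⊕0⊕1⊕0⊕1⊕1⊕0⊕0⊕1⊕1⊕0⊕0⊕0⊕1⊕0⊕1 = 1
s4 (pos 4,5,6,7,12,13,14,15,20,21,22,23,28,29,30,31): 0⊕1⊕1⊕0⊕0⊕0⊕0⊕0⊕1⊕0⊕0⊕0⊕0⊕0⊕0⊕1 = 0
s8 (pos 8,9,10,11,12,13,14,15,24,25,26,27,28,29,30,31): 1⊕0⊕1⊕1⊕0⊕0⊕0⊕0⊕1⊕1⊕0⊕1⊕0⊕0⊕0⊕1 = 1
s16 (pos 16,17,18,19,20,21,22,23,24,25,26,27,28,29,30,31): 1⊕1⊕1⊕1⊕1⊕0⊕0⊕0⊕1⊕1⊕0⊕1⊕0⊕0⊕0⊕1 = 1
Syndrome s16…s1 = 11010 → error at position 26.
Flip position 26: 1000110101100001111100011010001 → 1000110101100001111100011110001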